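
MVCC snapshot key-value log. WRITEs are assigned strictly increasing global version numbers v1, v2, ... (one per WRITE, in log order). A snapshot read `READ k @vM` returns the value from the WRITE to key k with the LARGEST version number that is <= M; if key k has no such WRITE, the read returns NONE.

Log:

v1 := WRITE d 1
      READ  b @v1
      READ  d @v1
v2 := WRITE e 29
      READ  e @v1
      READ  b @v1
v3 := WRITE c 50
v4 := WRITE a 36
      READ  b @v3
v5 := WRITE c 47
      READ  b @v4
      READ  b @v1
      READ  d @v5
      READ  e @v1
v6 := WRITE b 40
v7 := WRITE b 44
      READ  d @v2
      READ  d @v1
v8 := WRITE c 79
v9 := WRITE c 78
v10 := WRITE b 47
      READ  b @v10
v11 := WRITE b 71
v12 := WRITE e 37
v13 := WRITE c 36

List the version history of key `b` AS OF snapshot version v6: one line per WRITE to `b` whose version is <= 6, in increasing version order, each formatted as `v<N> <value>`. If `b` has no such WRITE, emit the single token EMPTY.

Scan writes for key=b with version <= 6:
  v1 WRITE d 1 -> skip
  v2 WRITE e 29 -> skip
  v3 WRITE c 50 -> skip
  v4 WRITE a 36 -> skip
  v5 WRITE c 47 -> skip
  v6 WRITE b 40 -> keep
  v7 WRITE b 44 -> drop (> snap)
  v8 WRITE c 79 -> skip
  v9 WRITE c 78 -> skip
  v10 WRITE b 47 -> drop (> snap)
  v11 WRITE b 71 -> drop (> snap)
  v12 WRITE e 37 -> skip
  v13 WRITE c 36 -> skip
Collected: [(6, 40)]

Answer: v6 40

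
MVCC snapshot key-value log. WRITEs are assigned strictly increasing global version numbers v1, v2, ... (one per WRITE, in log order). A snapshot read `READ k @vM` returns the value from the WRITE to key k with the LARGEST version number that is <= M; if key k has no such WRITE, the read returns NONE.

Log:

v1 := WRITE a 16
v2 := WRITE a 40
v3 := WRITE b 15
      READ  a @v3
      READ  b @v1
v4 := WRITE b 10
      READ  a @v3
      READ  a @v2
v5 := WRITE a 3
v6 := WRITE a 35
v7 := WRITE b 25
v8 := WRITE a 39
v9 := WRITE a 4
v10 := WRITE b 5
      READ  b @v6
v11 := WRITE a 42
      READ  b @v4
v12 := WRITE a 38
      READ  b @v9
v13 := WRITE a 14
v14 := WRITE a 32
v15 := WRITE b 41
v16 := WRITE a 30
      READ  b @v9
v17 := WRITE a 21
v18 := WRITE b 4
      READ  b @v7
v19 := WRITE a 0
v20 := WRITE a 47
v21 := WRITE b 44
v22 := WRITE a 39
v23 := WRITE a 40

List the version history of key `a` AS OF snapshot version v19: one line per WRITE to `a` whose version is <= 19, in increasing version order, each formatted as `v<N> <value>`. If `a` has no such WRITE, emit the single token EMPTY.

Scan writes for key=a with version <= 19:
  v1 WRITE a 16 -> keep
  v2 WRITE a 40 -> keep
  v3 WRITE b 15 -> skip
  v4 WRITE b 10 -> skip
  v5 WRITE a 3 -> keep
  v6 WRITE a 35 -> keep
  v7 WRITE b 25 -> skip
  v8 WRITE a 39 -> keep
  v9 WRITE a 4 -> keep
  v10 WRITE b 5 -> skip
  v11 WRITE a 42 -> keep
  v12 WRITE a 38 -> keep
  v13 WRITE a 14 -> keep
  v14 WRITE a 32 -> keep
  v15 WRITE b 41 -> skip
  v16 WRITE a 30 -> keep
  v17 WRITE a 21 -> keep
  v18 WRITE b 4 -> skip
  v19 WRITE a 0 -> keep
  v20 WRITE a 47 -> drop (> snap)
  v21 WRITE b 44 -> skip
  v22 WRITE a 39 -> drop (> snap)
  v23 WRITE a 40 -> drop (> snap)
Collected: [(1, 16), (2, 40), (5, 3), (6, 35), (8, 39), (9, 4), (11, 42), (12, 38), (13, 14), (14, 32), (16, 30), (17, 21), (19, 0)]

Answer: v1 16
v2 40
v5 3
v6 35
v8 39
v9 4
v11 42
v12 38
v13 14
v14 32
v16 30
v17 21
v19 0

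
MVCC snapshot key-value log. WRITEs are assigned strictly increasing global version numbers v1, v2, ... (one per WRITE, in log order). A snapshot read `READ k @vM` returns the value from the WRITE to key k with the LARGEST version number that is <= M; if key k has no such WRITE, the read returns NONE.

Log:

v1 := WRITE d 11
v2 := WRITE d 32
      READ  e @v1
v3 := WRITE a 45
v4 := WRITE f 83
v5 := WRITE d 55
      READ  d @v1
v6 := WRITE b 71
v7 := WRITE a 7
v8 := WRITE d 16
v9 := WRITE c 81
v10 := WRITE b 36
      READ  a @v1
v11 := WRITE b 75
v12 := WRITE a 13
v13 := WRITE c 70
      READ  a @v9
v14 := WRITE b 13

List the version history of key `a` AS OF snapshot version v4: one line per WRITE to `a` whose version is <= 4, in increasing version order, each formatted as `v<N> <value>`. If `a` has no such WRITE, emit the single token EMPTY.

Scan writes for key=a with version <= 4:
  v1 WRITE d 11 -> skip
  v2 WRITE d 32 -> skip
  v3 WRITE a 45 -> keep
  v4 WRITE f 83 -> skip
  v5 WRITE d 55 -> skip
  v6 WRITE b 71 -> skip
  v7 WRITE a 7 -> drop (> snap)
  v8 WRITE d 16 -> skip
  v9 WRITE c 81 -> skip
  v10 WRITE b 36 -> skip
  v11 WRITE b 75 -> skip
  v12 WRITE a 13 -> drop (> snap)
  v13 WRITE c 70 -> skip
  v14 WRITE b 13 -> skip
Collected: [(3, 45)]

Answer: v3 45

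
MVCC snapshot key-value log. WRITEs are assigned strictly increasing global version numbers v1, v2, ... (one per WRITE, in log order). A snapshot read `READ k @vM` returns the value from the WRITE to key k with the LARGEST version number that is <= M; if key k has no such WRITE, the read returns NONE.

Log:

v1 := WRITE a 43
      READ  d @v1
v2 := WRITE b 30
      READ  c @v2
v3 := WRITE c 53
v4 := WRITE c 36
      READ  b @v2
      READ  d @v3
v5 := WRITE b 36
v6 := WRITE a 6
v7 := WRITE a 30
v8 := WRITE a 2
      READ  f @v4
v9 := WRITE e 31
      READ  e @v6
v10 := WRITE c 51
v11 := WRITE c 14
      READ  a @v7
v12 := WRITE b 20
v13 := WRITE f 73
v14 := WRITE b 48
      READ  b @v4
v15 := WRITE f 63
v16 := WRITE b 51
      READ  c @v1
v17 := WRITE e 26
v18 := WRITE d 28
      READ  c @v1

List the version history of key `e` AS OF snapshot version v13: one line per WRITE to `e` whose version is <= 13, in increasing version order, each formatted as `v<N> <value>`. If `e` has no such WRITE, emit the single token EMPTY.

Answer: v9 31

Derivation:
Scan writes for key=e with version <= 13:
  v1 WRITE a 43 -> skip
  v2 WRITE b 30 -> skip
  v3 WRITE c 53 -> skip
  v4 WRITE c 36 -> skip
  v5 WRITE b 36 -> skip
  v6 WRITE a 6 -> skip
  v7 WRITE a 30 -> skip
  v8 WRITE a 2 -> skip
  v9 WRITE e 31 -> keep
  v10 WRITE c 51 -> skip
  v11 WRITE c 14 -> skip
  v12 WRITE b 20 -> skip
  v13 WRITE f 73 -> skip
  v14 WRITE b 48 -> skip
  v15 WRITE f 63 -> skip
  v16 WRITE b 51 -> skip
  v17 WRITE e 26 -> drop (> snap)
  v18 WRITE d 28 -> skip
Collected: [(9, 31)]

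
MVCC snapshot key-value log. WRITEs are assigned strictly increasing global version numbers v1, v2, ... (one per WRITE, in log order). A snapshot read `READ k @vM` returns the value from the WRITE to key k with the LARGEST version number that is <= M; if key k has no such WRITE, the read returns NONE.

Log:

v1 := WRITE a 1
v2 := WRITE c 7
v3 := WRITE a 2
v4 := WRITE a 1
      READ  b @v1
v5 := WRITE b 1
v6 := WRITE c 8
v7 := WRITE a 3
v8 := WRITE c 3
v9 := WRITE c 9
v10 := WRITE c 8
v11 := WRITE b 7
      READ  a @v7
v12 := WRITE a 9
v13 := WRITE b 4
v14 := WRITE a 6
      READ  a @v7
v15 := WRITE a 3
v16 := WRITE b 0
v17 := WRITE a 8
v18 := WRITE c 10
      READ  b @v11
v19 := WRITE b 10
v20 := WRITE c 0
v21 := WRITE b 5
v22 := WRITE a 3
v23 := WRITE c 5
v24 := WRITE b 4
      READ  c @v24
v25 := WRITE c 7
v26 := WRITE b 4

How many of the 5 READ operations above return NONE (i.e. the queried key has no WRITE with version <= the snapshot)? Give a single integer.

Answer: 1

Derivation:
v1: WRITE a=1  (a history now [(1, 1)])
v2: WRITE c=7  (c history now [(2, 7)])
v3: WRITE a=2  (a history now [(1, 1), (3, 2)])
v4: WRITE a=1  (a history now [(1, 1), (3, 2), (4, 1)])
READ b @v1: history=[] -> no version <= 1 -> NONE
v5: WRITE b=1  (b history now [(5, 1)])
v6: WRITE c=8  (c history now [(2, 7), (6, 8)])
v7: WRITE a=3  (a history now [(1, 1), (3, 2), (4, 1), (7, 3)])
v8: WRITE c=3  (c history now [(2, 7), (6, 8), (8, 3)])
v9: WRITE c=9  (c history now [(2, 7), (6, 8), (8, 3), (9, 9)])
v10: WRITE c=8  (c history now [(2, 7), (6, 8), (8, 3), (9, 9), (10, 8)])
v11: WRITE b=7  (b history now [(5, 1), (11, 7)])
READ a @v7: history=[(1, 1), (3, 2), (4, 1), (7, 3)] -> pick v7 -> 3
v12: WRITE a=9  (a history now [(1, 1), (3, 2), (4, 1), (7, 3), (12, 9)])
v13: WRITE b=4  (b history now [(5, 1), (11, 7), (13, 4)])
v14: WRITE a=6  (a history now [(1, 1), (3, 2), (4, 1), (7, 3), (12, 9), (14, 6)])
READ a @v7: history=[(1, 1), (3, 2), (4, 1), (7, 3), (12, 9), (14, 6)] -> pick v7 -> 3
v15: WRITE a=3  (a history now [(1, 1), (3, 2), (4, 1), (7, 3), (12, 9), (14, 6), (15, 3)])
v16: WRITE b=0  (b history now [(5, 1), (11, 7), (13, 4), (16, 0)])
v17: WRITE a=8  (a history now [(1, 1), (3, 2), (4, 1), (7, 3), (12, 9), (14, 6), (15, 3), (17, 8)])
v18: WRITE c=10  (c history now [(2, 7), (6, 8), (8, 3), (9, 9), (10, 8), (18, 10)])
READ b @v11: history=[(5, 1), (11, 7), (13, 4), (16, 0)] -> pick v11 -> 7
v19: WRITE b=10  (b history now [(5, 1), (11, 7), (13, 4), (16, 0), (19, 10)])
v20: WRITE c=0  (c history now [(2, 7), (6, 8), (8, 3), (9, 9), (10, 8), (18, 10), (20, 0)])
v21: WRITE b=5  (b history now [(5, 1), (11, 7), (13, 4), (16, 0), (19, 10), (21, 5)])
v22: WRITE a=3  (a history now [(1, 1), (3, 2), (4, 1), (7, 3), (12, 9), (14, 6), (15, 3), (17, 8), (22, 3)])
v23: WRITE c=5  (c history now [(2, 7), (6, 8), (8, 3), (9, 9), (10, 8), (18, 10), (20, 0), (23, 5)])
v24: WRITE b=4  (b history now [(5, 1), (11, 7), (13, 4), (16, 0), (19, 10), (21, 5), (24, 4)])
READ c @v24: history=[(2, 7), (6, 8), (8, 3), (9, 9), (10, 8), (18, 10), (20, 0), (23, 5)] -> pick v23 -> 5
v25: WRITE c=7  (c history now [(2, 7), (6, 8), (8, 3), (9, 9), (10, 8), (18, 10), (20, 0), (23, 5), (25, 7)])
v26: WRITE b=4  (b history now [(5, 1), (11, 7), (13, 4), (16, 0), (19, 10), (21, 5), (24, 4), (26, 4)])
Read results in order: ['NONE', '3', '3', '7', '5']
NONE count = 1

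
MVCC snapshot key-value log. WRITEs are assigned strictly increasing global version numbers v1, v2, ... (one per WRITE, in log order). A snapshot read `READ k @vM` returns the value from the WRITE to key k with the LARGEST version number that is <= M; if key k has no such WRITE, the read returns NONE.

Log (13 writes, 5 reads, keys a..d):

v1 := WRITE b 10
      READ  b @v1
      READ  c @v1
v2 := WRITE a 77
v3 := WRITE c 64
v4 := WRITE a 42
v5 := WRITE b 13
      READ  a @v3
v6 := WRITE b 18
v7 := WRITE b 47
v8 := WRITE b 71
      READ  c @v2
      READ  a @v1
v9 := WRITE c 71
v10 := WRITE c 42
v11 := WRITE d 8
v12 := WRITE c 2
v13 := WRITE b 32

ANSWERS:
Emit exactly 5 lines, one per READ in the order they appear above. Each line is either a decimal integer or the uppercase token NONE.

Answer: 10
NONE
77
NONE
NONE

Derivation:
v1: WRITE b=10  (b history now [(1, 10)])
READ b @v1: history=[(1, 10)] -> pick v1 -> 10
READ c @v1: history=[] -> no version <= 1 -> NONE
v2: WRITE a=77  (a history now [(2, 77)])
v3: WRITE c=64  (c history now [(3, 64)])
v4: WRITE a=42  (a history now [(2, 77), (4, 42)])
v5: WRITE b=13  (b history now [(1, 10), (5, 13)])
READ a @v3: history=[(2, 77), (4, 42)] -> pick v2 -> 77
v6: WRITE b=18  (b history now [(1, 10), (5, 13), (6, 18)])
v7: WRITE b=47  (b history now [(1, 10), (5, 13), (6, 18), (7, 47)])
v8: WRITE b=71  (b history now [(1, 10), (5, 13), (6, 18), (7, 47), (8, 71)])
READ c @v2: history=[(3, 64)] -> no version <= 2 -> NONE
READ a @v1: history=[(2, 77), (4, 42)] -> no version <= 1 -> NONE
v9: WRITE c=71  (c history now [(3, 64), (9, 71)])
v10: WRITE c=42  (c history now [(3, 64), (9, 71), (10, 42)])
v11: WRITE d=8  (d history now [(11, 8)])
v12: WRITE c=2  (c history now [(3, 64), (9, 71), (10, 42), (12, 2)])
v13: WRITE b=32  (b history now [(1, 10), (5, 13), (6, 18), (7, 47), (8, 71), (13, 32)])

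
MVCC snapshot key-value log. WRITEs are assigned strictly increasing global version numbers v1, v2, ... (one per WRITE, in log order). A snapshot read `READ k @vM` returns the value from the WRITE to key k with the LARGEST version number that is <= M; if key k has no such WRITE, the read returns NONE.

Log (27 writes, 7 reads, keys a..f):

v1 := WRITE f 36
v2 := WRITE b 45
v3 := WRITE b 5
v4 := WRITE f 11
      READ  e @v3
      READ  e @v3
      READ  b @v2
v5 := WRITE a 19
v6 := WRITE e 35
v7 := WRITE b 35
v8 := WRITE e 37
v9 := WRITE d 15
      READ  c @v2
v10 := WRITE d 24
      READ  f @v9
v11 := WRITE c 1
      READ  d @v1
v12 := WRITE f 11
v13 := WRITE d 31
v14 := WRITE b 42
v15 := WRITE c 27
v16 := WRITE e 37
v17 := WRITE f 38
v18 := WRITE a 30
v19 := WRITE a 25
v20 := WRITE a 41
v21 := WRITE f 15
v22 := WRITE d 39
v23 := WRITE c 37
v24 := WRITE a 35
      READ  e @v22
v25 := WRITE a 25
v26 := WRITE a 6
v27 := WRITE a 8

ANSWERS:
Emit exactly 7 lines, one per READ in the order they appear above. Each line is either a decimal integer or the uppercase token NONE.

v1: WRITE f=36  (f history now [(1, 36)])
v2: WRITE b=45  (b history now [(2, 45)])
v3: WRITE b=5  (b history now [(2, 45), (3, 5)])
v4: WRITE f=11  (f history now [(1, 36), (4, 11)])
READ e @v3: history=[] -> no version <= 3 -> NONE
READ e @v3: history=[] -> no version <= 3 -> NONE
READ b @v2: history=[(2, 45), (3, 5)] -> pick v2 -> 45
v5: WRITE a=19  (a history now [(5, 19)])
v6: WRITE e=35  (e history now [(6, 35)])
v7: WRITE b=35  (b history now [(2, 45), (3, 5), (7, 35)])
v8: WRITE e=37  (e history now [(6, 35), (8, 37)])
v9: WRITE d=15  (d history now [(9, 15)])
READ c @v2: history=[] -> no version <= 2 -> NONE
v10: WRITE d=24  (d history now [(9, 15), (10, 24)])
READ f @v9: history=[(1, 36), (4, 11)] -> pick v4 -> 11
v11: WRITE c=1  (c history now [(11, 1)])
READ d @v1: history=[(9, 15), (10, 24)] -> no version <= 1 -> NONE
v12: WRITE f=11  (f history now [(1, 36), (4, 11), (12, 11)])
v13: WRITE d=31  (d history now [(9, 15), (10, 24), (13, 31)])
v14: WRITE b=42  (b history now [(2, 45), (3, 5), (7, 35), (14, 42)])
v15: WRITE c=27  (c history now [(11, 1), (15, 27)])
v16: WRITE e=37  (e history now [(6, 35), (8, 37), (16, 37)])
v17: WRITE f=38  (f history now [(1, 36), (4, 11), (12, 11), (17, 38)])
v18: WRITE a=30  (a history now [(5, 19), (18, 30)])
v19: WRITE a=25  (a history now [(5, 19), (18, 30), (19, 25)])
v20: WRITE a=41  (a history now [(5, 19), (18, 30), (19, 25), (20, 41)])
v21: WRITE f=15  (f history now [(1, 36), (4, 11), (12, 11), (17, 38), (21, 15)])
v22: WRITE d=39  (d history now [(9, 15), (10, 24), (13, 31), (22, 39)])
v23: WRITE c=37  (c history now [(11, 1), (15, 27), (23, 37)])
v24: WRITE a=35  (a history now [(5, 19), (18, 30), (19, 25), (20, 41), (24, 35)])
READ e @v22: history=[(6, 35), (8, 37), (16, 37)] -> pick v16 -> 37
v25: WRITE a=25  (a history now [(5, 19), (18, 30), (19, 25), (20, 41), (24, 35), (25, 25)])
v26: WRITE a=6  (a history now [(5, 19), (18, 30), (19, 25), (20, 41), (24, 35), (25, 25), (26, 6)])
v27: WRITE a=8  (a history now [(5, 19), (18, 30), (19, 25), (20, 41), (24, 35), (25, 25), (26, 6), (27, 8)])

Answer: NONE
NONE
45
NONE
11
NONE
37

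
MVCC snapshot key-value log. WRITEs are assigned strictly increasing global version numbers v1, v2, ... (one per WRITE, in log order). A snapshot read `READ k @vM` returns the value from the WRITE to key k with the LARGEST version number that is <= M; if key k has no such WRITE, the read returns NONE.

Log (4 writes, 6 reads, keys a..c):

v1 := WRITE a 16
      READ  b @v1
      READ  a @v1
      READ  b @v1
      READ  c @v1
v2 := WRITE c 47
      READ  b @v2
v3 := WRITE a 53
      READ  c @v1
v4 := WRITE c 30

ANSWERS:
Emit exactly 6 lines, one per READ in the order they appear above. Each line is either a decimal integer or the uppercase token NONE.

v1: WRITE a=16  (a history now [(1, 16)])
READ b @v1: history=[] -> no version <= 1 -> NONE
READ a @v1: history=[(1, 16)] -> pick v1 -> 16
READ b @v1: history=[] -> no version <= 1 -> NONE
READ c @v1: history=[] -> no version <= 1 -> NONE
v2: WRITE c=47  (c history now [(2, 47)])
READ b @v2: history=[] -> no version <= 2 -> NONE
v3: WRITE a=53  (a history now [(1, 16), (3, 53)])
READ c @v1: history=[(2, 47)] -> no version <= 1 -> NONE
v4: WRITE c=30  (c history now [(2, 47), (4, 30)])

Answer: NONE
16
NONE
NONE
NONE
NONE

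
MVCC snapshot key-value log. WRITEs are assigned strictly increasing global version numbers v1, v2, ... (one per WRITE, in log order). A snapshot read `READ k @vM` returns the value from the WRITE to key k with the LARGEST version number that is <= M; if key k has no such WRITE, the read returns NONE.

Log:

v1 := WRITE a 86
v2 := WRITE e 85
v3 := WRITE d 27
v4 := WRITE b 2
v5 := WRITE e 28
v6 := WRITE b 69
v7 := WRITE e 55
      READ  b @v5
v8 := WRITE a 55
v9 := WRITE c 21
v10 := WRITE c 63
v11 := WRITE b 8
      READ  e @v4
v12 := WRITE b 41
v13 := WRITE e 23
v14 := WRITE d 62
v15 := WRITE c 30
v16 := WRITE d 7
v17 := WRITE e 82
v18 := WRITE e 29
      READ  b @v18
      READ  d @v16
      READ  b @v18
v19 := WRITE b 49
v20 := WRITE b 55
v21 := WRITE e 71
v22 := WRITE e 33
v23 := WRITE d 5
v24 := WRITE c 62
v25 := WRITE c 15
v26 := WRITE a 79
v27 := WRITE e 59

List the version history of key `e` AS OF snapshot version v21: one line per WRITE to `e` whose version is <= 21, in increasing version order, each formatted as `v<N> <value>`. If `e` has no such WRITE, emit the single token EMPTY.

Answer: v2 85
v5 28
v7 55
v13 23
v17 82
v18 29
v21 71

Derivation:
Scan writes for key=e with version <= 21:
  v1 WRITE a 86 -> skip
  v2 WRITE e 85 -> keep
  v3 WRITE d 27 -> skip
  v4 WRITE b 2 -> skip
  v5 WRITE e 28 -> keep
  v6 WRITE b 69 -> skip
  v7 WRITE e 55 -> keep
  v8 WRITE a 55 -> skip
  v9 WRITE c 21 -> skip
  v10 WRITE c 63 -> skip
  v11 WRITE b 8 -> skip
  v12 WRITE b 41 -> skip
  v13 WRITE e 23 -> keep
  v14 WRITE d 62 -> skip
  v15 WRITE c 30 -> skip
  v16 WRITE d 7 -> skip
  v17 WRITE e 82 -> keep
  v18 WRITE e 29 -> keep
  v19 WRITE b 49 -> skip
  v20 WRITE b 55 -> skip
  v21 WRITE e 71 -> keep
  v22 WRITE e 33 -> drop (> snap)
  v23 WRITE d 5 -> skip
  v24 WRITE c 62 -> skip
  v25 WRITE c 15 -> skip
  v26 WRITE a 79 -> skip
  v27 WRITE e 59 -> drop (> snap)
Collected: [(2, 85), (5, 28), (7, 55), (13, 23), (17, 82), (18, 29), (21, 71)]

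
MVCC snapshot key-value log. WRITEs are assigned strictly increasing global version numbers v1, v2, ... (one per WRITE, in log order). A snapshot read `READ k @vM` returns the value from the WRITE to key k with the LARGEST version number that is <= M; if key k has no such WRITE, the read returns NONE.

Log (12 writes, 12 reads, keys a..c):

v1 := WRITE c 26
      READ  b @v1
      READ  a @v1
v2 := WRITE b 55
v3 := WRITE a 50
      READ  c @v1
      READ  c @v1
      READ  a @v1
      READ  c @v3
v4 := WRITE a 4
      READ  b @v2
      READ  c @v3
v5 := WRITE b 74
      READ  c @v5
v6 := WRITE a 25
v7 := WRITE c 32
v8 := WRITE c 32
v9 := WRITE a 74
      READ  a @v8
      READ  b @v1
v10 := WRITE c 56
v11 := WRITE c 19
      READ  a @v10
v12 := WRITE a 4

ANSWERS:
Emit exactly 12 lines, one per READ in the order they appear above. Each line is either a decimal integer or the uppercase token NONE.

v1: WRITE c=26  (c history now [(1, 26)])
READ b @v1: history=[] -> no version <= 1 -> NONE
READ a @v1: history=[] -> no version <= 1 -> NONE
v2: WRITE b=55  (b history now [(2, 55)])
v3: WRITE a=50  (a history now [(3, 50)])
READ c @v1: history=[(1, 26)] -> pick v1 -> 26
READ c @v1: history=[(1, 26)] -> pick v1 -> 26
READ a @v1: history=[(3, 50)] -> no version <= 1 -> NONE
READ c @v3: history=[(1, 26)] -> pick v1 -> 26
v4: WRITE a=4  (a history now [(3, 50), (4, 4)])
READ b @v2: history=[(2, 55)] -> pick v2 -> 55
READ c @v3: history=[(1, 26)] -> pick v1 -> 26
v5: WRITE b=74  (b history now [(2, 55), (5, 74)])
READ c @v5: history=[(1, 26)] -> pick v1 -> 26
v6: WRITE a=25  (a history now [(3, 50), (4, 4), (6, 25)])
v7: WRITE c=32  (c history now [(1, 26), (7, 32)])
v8: WRITE c=32  (c history now [(1, 26), (7, 32), (8, 32)])
v9: WRITE a=74  (a history now [(3, 50), (4, 4), (6, 25), (9, 74)])
READ a @v8: history=[(3, 50), (4, 4), (6, 25), (9, 74)] -> pick v6 -> 25
READ b @v1: history=[(2, 55), (5, 74)] -> no version <= 1 -> NONE
v10: WRITE c=56  (c history now [(1, 26), (7, 32), (8, 32), (10, 56)])
v11: WRITE c=19  (c history now [(1, 26), (7, 32), (8, 32), (10, 56), (11, 19)])
READ a @v10: history=[(3, 50), (4, 4), (6, 25), (9, 74)] -> pick v9 -> 74
v12: WRITE a=4  (a history now [(3, 50), (4, 4), (6, 25), (9, 74), (12, 4)])

Answer: NONE
NONE
26
26
NONE
26
55
26
26
25
NONE
74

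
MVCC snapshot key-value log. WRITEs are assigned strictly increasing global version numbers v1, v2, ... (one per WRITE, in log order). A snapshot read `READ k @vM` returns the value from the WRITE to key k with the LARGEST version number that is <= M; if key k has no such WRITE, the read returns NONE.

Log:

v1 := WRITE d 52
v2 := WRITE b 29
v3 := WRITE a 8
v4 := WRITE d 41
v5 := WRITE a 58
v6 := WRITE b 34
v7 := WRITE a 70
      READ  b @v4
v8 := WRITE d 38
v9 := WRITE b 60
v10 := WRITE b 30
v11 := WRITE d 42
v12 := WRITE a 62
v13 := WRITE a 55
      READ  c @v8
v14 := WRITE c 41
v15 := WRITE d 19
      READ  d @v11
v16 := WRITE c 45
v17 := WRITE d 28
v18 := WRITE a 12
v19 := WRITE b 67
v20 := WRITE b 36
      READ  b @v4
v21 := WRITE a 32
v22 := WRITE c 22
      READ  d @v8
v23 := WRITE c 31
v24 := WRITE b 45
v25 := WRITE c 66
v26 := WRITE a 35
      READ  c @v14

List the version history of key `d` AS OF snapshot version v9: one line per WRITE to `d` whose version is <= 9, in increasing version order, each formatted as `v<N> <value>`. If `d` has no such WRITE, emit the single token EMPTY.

Scan writes for key=d with version <= 9:
  v1 WRITE d 52 -> keep
  v2 WRITE b 29 -> skip
  v3 WRITE a 8 -> skip
  v4 WRITE d 41 -> keep
  v5 WRITE a 58 -> skip
  v6 WRITE b 34 -> skip
  v7 WRITE a 70 -> skip
  v8 WRITE d 38 -> keep
  v9 WRITE b 60 -> skip
  v10 WRITE b 30 -> skip
  v11 WRITE d 42 -> drop (> snap)
  v12 WRITE a 62 -> skip
  v13 WRITE a 55 -> skip
  v14 WRITE c 41 -> skip
  v15 WRITE d 19 -> drop (> snap)
  v16 WRITE c 45 -> skip
  v17 WRITE d 28 -> drop (> snap)
  v18 WRITE a 12 -> skip
  v19 WRITE b 67 -> skip
  v20 WRITE b 36 -> skip
  v21 WRITE a 32 -> skip
  v22 WRITE c 22 -> skip
  v23 WRITE c 31 -> skip
  v24 WRITE b 45 -> skip
  v25 WRITE c 66 -> skip
  v26 WRITE a 35 -> skip
Collected: [(1, 52), (4, 41), (8, 38)]

Answer: v1 52
v4 41
v8 38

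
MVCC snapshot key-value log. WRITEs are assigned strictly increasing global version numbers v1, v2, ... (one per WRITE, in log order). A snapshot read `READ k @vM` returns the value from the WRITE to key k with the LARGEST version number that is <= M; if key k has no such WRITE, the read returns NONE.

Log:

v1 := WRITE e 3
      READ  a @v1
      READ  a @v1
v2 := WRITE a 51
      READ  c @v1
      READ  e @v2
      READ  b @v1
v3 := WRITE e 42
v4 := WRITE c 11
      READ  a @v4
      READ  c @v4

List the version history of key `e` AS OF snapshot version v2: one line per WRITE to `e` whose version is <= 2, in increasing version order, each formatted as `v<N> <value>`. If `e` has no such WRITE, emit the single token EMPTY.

Scan writes for key=e with version <= 2:
  v1 WRITE e 3 -> keep
  v2 WRITE a 51 -> skip
  v3 WRITE e 42 -> drop (> snap)
  v4 WRITE c 11 -> skip
Collected: [(1, 3)]

Answer: v1 3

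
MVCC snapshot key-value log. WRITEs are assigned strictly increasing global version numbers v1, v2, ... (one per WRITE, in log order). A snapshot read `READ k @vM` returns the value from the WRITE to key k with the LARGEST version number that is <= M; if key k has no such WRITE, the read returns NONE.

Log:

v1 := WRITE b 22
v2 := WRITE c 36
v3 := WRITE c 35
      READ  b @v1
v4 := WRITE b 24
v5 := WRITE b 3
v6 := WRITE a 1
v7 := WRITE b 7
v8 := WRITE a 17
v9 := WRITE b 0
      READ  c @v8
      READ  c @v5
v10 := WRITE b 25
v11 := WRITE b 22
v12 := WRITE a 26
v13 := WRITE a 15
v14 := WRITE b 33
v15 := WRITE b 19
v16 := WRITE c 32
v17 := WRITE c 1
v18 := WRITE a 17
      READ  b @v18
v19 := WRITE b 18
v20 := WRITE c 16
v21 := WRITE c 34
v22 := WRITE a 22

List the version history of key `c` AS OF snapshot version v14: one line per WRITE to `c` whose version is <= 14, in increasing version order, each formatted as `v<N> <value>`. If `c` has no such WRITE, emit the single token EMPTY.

Scan writes for key=c with version <= 14:
  v1 WRITE b 22 -> skip
  v2 WRITE c 36 -> keep
  v3 WRITE c 35 -> keep
  v4 WRITE b 24 -> skip
  v5 WRITE b 3 -> skip
  v6 WRITE a 1 -> skip
  v7 WRITE b 7 -> skip
  v8 WRITE a 17 -> skip
  v9 WRITE b 0 -> skip
  v10 WRITE b 25 -> skip
  v11 WRITE b 22 -> skip
  v12 WRITE a 26 -> skip
  v13 WRITE a 15 -> skip
  v14 WRITE b 33 -> skip
  v15 WRITE b 19 -> skip
  v16 WRITE c 32 -> drop (> snap)
  v17 WRITE c 1 -> drop (> snap)
  v18 WRITE a 17 -> skip
  v19 WRITE b 18 -> skip
  v20 WRITE c 16 -> drop (> snap)
  v21 WRITE c 34 -> drop (> snap)
  v22 WRITE a 22 -> skip
Collected: [(2, 36), (3, 35)]

Answer: v2 36
v3 35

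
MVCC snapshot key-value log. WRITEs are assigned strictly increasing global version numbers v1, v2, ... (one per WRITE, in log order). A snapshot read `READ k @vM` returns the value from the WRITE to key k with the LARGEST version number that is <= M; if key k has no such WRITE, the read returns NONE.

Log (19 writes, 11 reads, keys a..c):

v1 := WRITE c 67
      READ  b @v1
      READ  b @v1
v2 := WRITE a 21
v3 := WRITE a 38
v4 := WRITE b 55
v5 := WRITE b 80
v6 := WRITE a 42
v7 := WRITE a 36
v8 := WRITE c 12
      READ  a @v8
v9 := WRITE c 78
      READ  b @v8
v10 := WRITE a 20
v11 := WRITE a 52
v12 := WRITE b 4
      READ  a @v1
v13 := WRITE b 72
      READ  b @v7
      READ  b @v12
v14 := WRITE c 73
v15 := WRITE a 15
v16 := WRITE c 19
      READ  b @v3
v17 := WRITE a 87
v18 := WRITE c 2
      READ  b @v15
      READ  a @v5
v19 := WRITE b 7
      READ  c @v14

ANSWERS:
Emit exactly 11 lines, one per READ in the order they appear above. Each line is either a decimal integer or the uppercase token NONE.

v1: WRITE c=67  (c history now [(1, 67)])
READ b @v1: history=[] -> no version <= 1 -> NONE
READ b @v1: history=[] -> no version <= 1 -> NONE
v2: WRITE a=21  (a history now [(2, 21)])
v3: WRITE a=38  (a history now [(2, 21), (3, 38)])
v4: WRITE b=55  (b history now [(4, 55)])
v5: WRITE b=80  (b history now [(4, 55), (5, 80)])
v6: WRITE a=42  (a history now [(2, 21), (3, 38), (6, 42)])
v7: WRITE a=36  (a history now [(2, 21), (3, 38), (6, 42), (7, 36)])
v8: WRITE c=12  (c history now [(1, 67), (8, 12)])
READ a @v8: history=[(2, 21), (3, 38), (6, 42), (7, 36)] -> pick v7 -> 36
v9: WRITE c=78  (c history now [(1, 67), (8, 12), (9, 78)])
READ b @v8: history=[(4, 55), (5, 80)] -> pick v5 -> 80
v10: WRITE a=20  (a history now [(2, 21), (3, 38), (6, 42), (7, 36), (10, 20)])
v11: WRITE a=52  (a history now [(2, 21), (3, 38), (6, 42), (7, 36), (10, 20), (11, 52)])
v12: WRITE b=4  (b history now [(4, 55), (5, 80), (12, 4)])
READ a @v1: history=[(2, 21), (3, 38), (6, 42), (7, 36), (10, 20), (11, 52)] -> no version <= 1 -> NONE
v13: WRITE b=72  (b history now [(4, 55), (5, 80), (12, 4), (13, 72)])
READ b @v7: history=[(4, 55), (5, 80), (12, 4), (13, 72)] -> pick v5 -> 80
READ b @v12: history=[(4, 55), (5, 80), (12, 4), (13, 72)] -> pick v12 -> 4
v14: WRITE c=73  (c history now [(1, 67), (8, 12), (9, 78), (14, 73)])
v15: WRITE a=15  (a history now [(2, 21), (3, 38), (6, 42), (7, 36), (10, 20), (11, 52), (15, 15)])
v16: WRITE c=19  (c history now [(1, 67), (8, 12), (9, 78), (14, 73), (16, 19)])
READ b @v3: history=[(4, 55), (5, 80), (12, 4), (13, 72)] -> no version <= 3 -> NONE
v17: WRITE a=87  (a history now [(2, 21), (3, 38), (6, 42), (7, 36), (10, 20), (11, 52), (15, 15), (17, 87)])
v18: WRITE c=2  (c history now [(1, 67), (8, 12), (9, 78), (14, 73), (16, 19), (18, 2)])
READ b @v15: history=[(4, 55), (5, 80), (12, 4), (13, 72)] -> pick v13 -> 72
READ a @v5: history=[(2, 21), (3, 38), (6, 42), (7, 36), (10, 20), (11, 52), (15, 15), (17, 87)] -> pick v3 -> 38
v19: WRITE b=7  (b history now [(4, 55), (5, 80), (12, 4), (13, 72), (19, 7)])
READ c @v14: history=[(1, 67), (8, 12), (9, 78), (14, 73), (16, 19), (18, 2)] -> pick v14 -> 73

Answer: NONE
NONE
36
80
NONE
80
4
NONE
72
38
73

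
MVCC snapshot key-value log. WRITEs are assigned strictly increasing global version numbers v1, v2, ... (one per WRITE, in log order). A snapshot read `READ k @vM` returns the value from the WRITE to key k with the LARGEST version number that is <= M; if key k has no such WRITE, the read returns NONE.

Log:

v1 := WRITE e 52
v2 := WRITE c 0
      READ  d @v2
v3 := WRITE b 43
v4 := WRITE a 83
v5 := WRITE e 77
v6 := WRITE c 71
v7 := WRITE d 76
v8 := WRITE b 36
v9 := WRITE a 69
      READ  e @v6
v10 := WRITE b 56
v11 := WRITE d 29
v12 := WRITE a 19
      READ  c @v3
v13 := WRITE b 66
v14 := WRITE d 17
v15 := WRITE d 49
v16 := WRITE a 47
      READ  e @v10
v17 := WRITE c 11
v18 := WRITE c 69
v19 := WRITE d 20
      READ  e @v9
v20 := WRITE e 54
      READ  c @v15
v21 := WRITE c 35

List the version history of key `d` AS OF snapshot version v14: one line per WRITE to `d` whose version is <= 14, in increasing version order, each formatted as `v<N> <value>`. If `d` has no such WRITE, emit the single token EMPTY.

Answer: v7 76
v11 29
v14 17

Derivation:
Scan writes for key=d with version <= 14:
  v1 WRITE e 52 -> skip
  v2 WRITE c 0 -> skip
  v3 WRITE b 43 -> skip
  v4 WRITE a 83 -> skip
  v5 WRITE e 77 -> skip
  v6 WRITE c 71 -> skip
  v7 WRITE d 76 -> keep
  v8 WRITE b 36 -> skip
  v9 WRITE a 69 -> skip
  v10 WRITE b 56 -> skip
  v11 WRITE d 29 -> keep
  v12 WRITE a 19 -> skip
  v13 WRITE b 66 -> skip
  v14 WRITE d 17 -> keep
  v15 WRITE d 49 -> drop (> snap)
  v16 WRITE a 47 -> skip
  v17 WRITE c 11 -> skip
  v18 WRITE c 69 -> skip
  v19 WRITE d 20 -> drop (> snap)
  v20 WRITE e 54 -> skip
  v21 WRITE c 35 -> skip
Collected: [(7, 76), (11, 29), (14, 17)]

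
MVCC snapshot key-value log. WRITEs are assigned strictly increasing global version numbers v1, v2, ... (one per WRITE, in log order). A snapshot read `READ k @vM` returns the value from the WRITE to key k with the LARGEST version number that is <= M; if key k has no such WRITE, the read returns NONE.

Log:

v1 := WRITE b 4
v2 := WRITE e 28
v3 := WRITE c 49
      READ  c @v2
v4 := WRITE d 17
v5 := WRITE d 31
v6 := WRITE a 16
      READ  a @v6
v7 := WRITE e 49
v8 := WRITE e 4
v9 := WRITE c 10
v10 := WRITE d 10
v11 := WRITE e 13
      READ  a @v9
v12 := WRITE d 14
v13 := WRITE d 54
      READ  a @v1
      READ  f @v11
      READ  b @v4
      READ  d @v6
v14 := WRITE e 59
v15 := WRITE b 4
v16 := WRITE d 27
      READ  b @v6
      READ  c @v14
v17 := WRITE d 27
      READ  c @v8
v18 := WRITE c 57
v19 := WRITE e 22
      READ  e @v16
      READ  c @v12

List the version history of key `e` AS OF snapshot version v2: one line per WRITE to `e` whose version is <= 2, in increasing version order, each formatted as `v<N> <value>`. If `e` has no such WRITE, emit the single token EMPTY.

Scan writes for key=e with version <= 2:
  v1 WRITE b 4 -> skip
  v2 WRITE e 28 -> keep
  v3 WRITE c 49 -> skip
  v4 WRITE d 17 -> skip
  v5 WRITE d 31 -> skip
  v6 WRITE a 16 -> skip
  v7 WRITE e 49 -> drop (> snap)
  v8 WRITE e 4 -> drop (> snap)
  v9 WRITE c 10 -> skip
  v10 WRITE d 10 -> skip
  v11 WRITE e 13 -> drop (> snap)
  v12 WRITE d 14 -> skip
  v13 WRITE d 54 -> skip
  v14 WRITE e 59 -> drop (> snap)
  v15 WRITE b 4 -> skip
  v16 WRITE d 27 -> skip
  v17 WRITE d 27 -> skip
  v18 WRITE c 57 -> skip
  v19 WRITE e 22 -> drop (> snap)
Collected: [(2, 28)]

Answer: v2 28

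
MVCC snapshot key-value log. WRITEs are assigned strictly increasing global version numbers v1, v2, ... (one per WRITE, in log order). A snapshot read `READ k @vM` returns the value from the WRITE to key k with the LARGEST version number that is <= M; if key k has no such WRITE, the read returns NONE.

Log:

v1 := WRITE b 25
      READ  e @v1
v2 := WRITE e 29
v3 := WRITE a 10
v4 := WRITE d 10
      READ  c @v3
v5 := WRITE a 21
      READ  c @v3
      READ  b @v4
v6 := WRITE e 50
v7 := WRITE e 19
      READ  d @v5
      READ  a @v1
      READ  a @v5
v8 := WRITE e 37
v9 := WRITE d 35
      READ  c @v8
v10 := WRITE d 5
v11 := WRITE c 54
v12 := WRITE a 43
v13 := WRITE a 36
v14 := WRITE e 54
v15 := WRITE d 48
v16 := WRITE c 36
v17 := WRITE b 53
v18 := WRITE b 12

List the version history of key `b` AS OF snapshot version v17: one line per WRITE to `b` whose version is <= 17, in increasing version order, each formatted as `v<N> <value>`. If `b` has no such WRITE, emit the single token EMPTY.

Scan writes for key=b with version <= 17:
  v1 WRITE b 25 -> keep
  v2 WRITE e 29 -> skip
  v3 WRITE a 10 -> skip
  v4 WRITE d 10 -> skip
  v5 WRITE a 21 -> skip
  v6 WRITE e 50 -> skip
  v7 WRITE e 19 -> skip
  v8 WRITE e 37 -> skip
  v9 WRITE d 35 -> skip
  v10 WRITE d 5 -> skip
  v11 WRITE c 54 -> skip
  v12 WRITE a 43 -> skip
  v13 WRITE a 36 -> skip
  v14 WRITE e 54 -> skip
  v15 WRITE d 48 -> skip
  v16 WRITE c 36 -> skip
  v17 WRITE b 53 -> keep
  v18 WRITE b 12 -> drop (> snap)
Collected: [(1, 25), (17, 53)]

Answer: v1 25
v17 53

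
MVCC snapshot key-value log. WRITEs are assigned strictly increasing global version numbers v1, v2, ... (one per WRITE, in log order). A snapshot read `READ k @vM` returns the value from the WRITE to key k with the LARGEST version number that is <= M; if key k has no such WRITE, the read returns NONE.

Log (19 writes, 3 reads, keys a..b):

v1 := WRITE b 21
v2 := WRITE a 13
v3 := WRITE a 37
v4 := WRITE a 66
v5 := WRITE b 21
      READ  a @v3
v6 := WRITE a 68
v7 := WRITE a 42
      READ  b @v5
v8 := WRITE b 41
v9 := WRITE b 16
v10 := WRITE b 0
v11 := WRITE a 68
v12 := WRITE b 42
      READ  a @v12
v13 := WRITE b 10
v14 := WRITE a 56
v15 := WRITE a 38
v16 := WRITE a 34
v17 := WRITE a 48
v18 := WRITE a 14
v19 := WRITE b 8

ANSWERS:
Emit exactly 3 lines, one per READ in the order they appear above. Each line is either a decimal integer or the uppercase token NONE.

v1: WRITE b=21  (b history now [(1, 21)])
v2: WRITE a=13  (a history now [(2, 13)])
v3: WRITE a=37  (a history now [(2, 13), (3, 37)])
v4: WRITE a=66  (a history now [(2, 13), (3, 37), (4, 66)])
v5: WRITE b=21  (b history now [(1, 21), (5, 21)])
READ a @v3: history=[(2, 13), (3, 37), (4, 66)] -> pick v3 -> 37
v6: WRITE a=68  (a history now [(2, 13), (3, 37), (4, 66), (6, 68)])
v7: WRITE a=42  (a history now [(2, 13), (3, 37), (4, 66), (6, 68), (7, 42)])
READ b @v5: history=[(1, 21), (5, 21)] -> pick v5 -> 21
v8: WRITE b=41  (b history now [(1, 21), (5, 21), (8, 41)])
v9: WRITE b=16  (b history now [(1, 21), (5, 21), (8, 41), (9, 16)])
v10: WRITE b=0  (b history now [(1, 21), (5, 21), (8, 41), (9, 16), (10, 0)])
v11: WRITE a=68  (a history now [(2, 13), (3, 37), (4, 66), (6, 68), (7, 42), (11, 68)])
v12: WRITE b=42  (b history now [(1, 21), (5, 21), (8, 41), (9, 16), (10, 0), (12, 42)])
READ a @v12: history=[(2, 13), (3, 37), (4, 66), (6, 68), (7, 42), (11, 68)] -> pick v11 -> 68
v13: WRITE b=10  (b history now [(1, 21), (5, 21), (8, 41), (9, 16), (10, 0), (12, 42), (13, 10)])
v14: WRITE a=56  (a history now [(2, 13), (3, 37), (4, 66), (6, 68), (7, 42), (11, 68), (14, 56)])
v15: WRITE a=38  (a history now [(2, 13), (3, 37), (4, 66), (6, 68), (7, 42), (11, 68), (14, 56), (15, 38)])
v16: WRITE a=34  (a history now [(2, 13), (3, 37), (4, 66), (6, 68), (7, 42), (11, 68), (14, 56), (15, 38), (16, 34)])
v17: WRITE a=48  (a history now [(2, 13), (3, 37), (4, 66), (6, 68), (7, 42), (11, 68), (14, 56), (15, 38), (16, 34), (17, 48)])
v18: WRITE a=14  (a history now [(2, 13), (3, 37), (4, 66), (6, 68), (7, 42), (11, 68), (14, 56), (15, 38), (16, 34), (17, 48), (18, 14)])
v19: WRITE b=8  (b history now [(1, 21), (5, 21), (8, 41), (9, 16), (10, 0), (12, 42), (13, 10), (19, 8)])

Answer: 37
21
68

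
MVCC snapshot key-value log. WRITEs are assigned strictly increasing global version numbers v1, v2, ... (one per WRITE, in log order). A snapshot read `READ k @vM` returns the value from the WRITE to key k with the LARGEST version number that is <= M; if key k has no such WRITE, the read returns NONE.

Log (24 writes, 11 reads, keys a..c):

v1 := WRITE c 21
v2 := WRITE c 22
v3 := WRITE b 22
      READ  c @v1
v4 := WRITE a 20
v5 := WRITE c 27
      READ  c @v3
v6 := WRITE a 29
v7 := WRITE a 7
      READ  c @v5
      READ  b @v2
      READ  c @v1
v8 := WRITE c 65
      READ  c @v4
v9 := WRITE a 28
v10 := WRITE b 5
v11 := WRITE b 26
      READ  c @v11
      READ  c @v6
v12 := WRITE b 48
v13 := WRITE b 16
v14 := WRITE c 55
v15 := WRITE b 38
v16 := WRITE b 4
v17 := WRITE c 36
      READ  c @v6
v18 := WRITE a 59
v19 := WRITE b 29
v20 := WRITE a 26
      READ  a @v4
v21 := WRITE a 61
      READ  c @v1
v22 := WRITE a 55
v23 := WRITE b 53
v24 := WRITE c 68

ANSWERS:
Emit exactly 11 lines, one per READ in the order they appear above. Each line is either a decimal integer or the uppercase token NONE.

Answer: 21
22
27
NONE
21
22
65
27
27
20
21

Derivation:
v1: WRITE c=21  (c history now [(1, 21)])
v2: WRITE c=22  (c history now [(1, 21), (2, 22)])
v3: WRITE b=22  (b history now [(3, 22)])
READ c @v1: history=[(1, 21), (2, 22)] -> pick v1 -> 21
v4: WRITE a=20  (a history now [(4, 20)])
v5: WRITE c=27  (c history now [(1, 21), (2, 22), (5, 27)])
READ c @v3: history=[(1, 21), (2, 22), (5, 27)] -> pick v2 -> 22
v6: WRITE a=29  (a history now [(4, 20), (6, 29)])
v7: WRITE a=7  (a history now [(4, 20), (6, 29), (7, 7)])
READ c @v5: history=[(1, 21), (2, 22), (5, 27)] -> pick v5 -> 27
READ b @v2: history=[(3, 22)] -> no version <= 2 -> NONE
READ c @v1: history=[(1, 21), (2, 22), (5, 27)] -> pick v1 -> 21
v8: WRITE c=65  (c history now [(1, 21), (2, 22), (5, 27), (8, 65)])
READ c @v4: history=[(1, 21), (2, 22), (5, 27), (8, 65)] -> pick v2 -> 22
v9: WRITE a=28  (a history now [(4, 20), (6, 29), (7, 7), (9, 28)])
v10: WRITE b=5  (b history now [(3, 22), (10, 5)])
v11: WRITE b=26  (b history now [(3, 22), (10, 5), (11, 26)])
READ c @v11: history=[(1, 21), (2, 22), (5, 27), (8, 65)] -> pick v8 -> 65
READ c @v6: history=[(1, 21), (2, 22), (5, 27), (8, 65)] -> pick v5 -> 27
v12: WRITE b=48  (b history now [(3, 22), (10, 5), (11, 26), (12, 48)])
v13: WRITE b=16  (b history now [(3, 22), (10, 5), (11, 26), (12, 48), (13, 16)])
v14: WRITE c=55  (c history now [(1, 21), (2, 22), (5, 27), (8, 65), (14, 55)])
v15: WRITE b=38  (b history now [(3, 22), (10, 5), (11, 26), (12, 48), (13, 16), (15, 38)])
v16: WRITE b=4  (b history now [(3, 22), (10, 5), (11, 26), (12, 48), (13, 16), (15, 38), (16, 4)])
v17: WRITE c=36  (c history now [(1, 21), (2, 22), (5, 27), (8, 65), (14, 55), (17, 36)])
READ c @v6: history=[(1, 21), (2, 22), (5, 27), (8, 65), (14, 55), (17, 36)] -> pick v5 -> 27
v18: WRITE a=59  (a history now [(4, 20), (6, 29), (7, 7), (9, 28), (18, 59)])
v19: WRITE b=29  (b history now [(3, 22), (10, 5), (11, 26), (12, 48), (13, 16), (15, 38), (16, 4), (19, 29)])
v20: WRITE a=26  (a history now [(4, 20), (6, 29), (7, 7), (9, 28), (18, 59), (20, 26)])
READ a @v4: history=[(4, 20), (6, 29), (7, 7), (9, 28), (18, 59), (20, 26)] -> pick v4 -> 20
v21: WRITE a=61  (a history now [(4, 20), (6, 29), (7, 7), (9, 28), (18, 59), (20, 26), (21, 61)])
READ c @v1: history=[(1, 21), (2, 22), (5, 27), (8, 65), (14, 55), (17, 36)] -> pick v1 -> 21
v22: WRITE a=55  (a history now [(4, 20), (6, 29), (7, 7), (9, 28), (18, 59), (20, 26), (21, 61), (22, 55)])
v23: WRITE b=53  (b history now [(3, 22), (10, 5), (11, 26), (12, 48), (13, 16), (15, 38), (16, 4), (19, 29), (23, 53)])
v24: WRITE c=68  (c history now [(1, 21), (2, 22), (5, 27), (8, 65), (14, 55), (17, 36), (24, 68)])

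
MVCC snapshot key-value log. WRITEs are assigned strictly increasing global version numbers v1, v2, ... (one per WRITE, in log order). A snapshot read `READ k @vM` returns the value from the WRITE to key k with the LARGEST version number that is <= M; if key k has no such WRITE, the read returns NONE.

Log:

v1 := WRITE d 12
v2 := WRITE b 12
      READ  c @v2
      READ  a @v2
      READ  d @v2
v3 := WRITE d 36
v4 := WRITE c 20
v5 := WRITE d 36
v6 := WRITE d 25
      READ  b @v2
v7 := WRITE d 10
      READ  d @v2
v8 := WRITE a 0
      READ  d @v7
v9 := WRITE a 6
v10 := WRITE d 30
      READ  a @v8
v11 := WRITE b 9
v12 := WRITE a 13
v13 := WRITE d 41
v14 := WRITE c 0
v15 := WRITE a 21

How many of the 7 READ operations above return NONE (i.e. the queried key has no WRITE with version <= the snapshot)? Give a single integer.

v1: WRITE d=12  (d history now [(1, 12)])
v2: WRITE b=12  (b history now [(2, 12)])
READ c @v2: history=[] -> no version <= 2 -> NONE
READ a @v2: history=[] -> no version <= 2 -> NONE
READ d @v2: history=[(1, 12)] -> pick v1 -> 12
v3: WRITE d=36  (d history now [(1, 12), (3, 36)])
v4: WRITE c=20  (c history now [(4, 20)])
v5: WRITE d=36  (d history now [(1, 12), (3, 36), (5, 36)])
v6: WRITE d=25  (d history now [(1, 12), (3, 36), (5, 36), (6, 25)])
READ b @v2: history=[(2, 12)] -> pick v2 -> 12
v7: WRITE d=10  (d history now [(1, 12), (3, 36), (5, 36), (6, 25), (7, 10)])
READ d @v2: history=[(1, 12), (3, 36), (5, 36), (6, 25), (7, 10)] -> pick v1 -> 12
v8: WRITE a=0  (a history now [(8, 0)])
READ d @v7: history=[(1, 12), (3, 36), (5, 36), (6, 25), (7, 10)] -> pick v7 -> 10
v9: WRITE a=6  (a history now [(8, 0), (9, 6)])
v10: WRITE d=30  (d history now [(1, 12), (3, 36), (5, 36), (6, 25), (7, 10), (10, 30)])
READ a @v8: history=[(8, 0), (9, 6)] -> pick v8 -> 0
v11: WRITE b=9  (b history now [(2, 12), (11, 9)])
v12: WRITE a=13  (a history now [(8, 0), (9, 6), (12, 13)])
v13: WRITE d=41  (d history now [(1, 12), (3, 36), (5, 36), (6, 25), (7, 10), (10, 30), (13, 41)])
v14: WRITE c=0  (c history now [(4, 20), (14, 0)])
v15: WRITE a=21  (a history now [(8, 0), (9, 6), (12, 13), (15, 21)])
Read results in order: ['NONE', 'NONE', '12', '12', '12', '10', '0']
NONE count = 2

Answer: 2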